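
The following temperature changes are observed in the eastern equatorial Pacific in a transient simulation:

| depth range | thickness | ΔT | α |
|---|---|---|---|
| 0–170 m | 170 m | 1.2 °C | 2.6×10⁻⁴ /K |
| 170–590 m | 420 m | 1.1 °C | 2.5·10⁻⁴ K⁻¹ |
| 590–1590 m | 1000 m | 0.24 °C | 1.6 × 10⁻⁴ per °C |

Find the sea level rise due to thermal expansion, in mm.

Δh ≈ 207 mm

2.6×10⁻⁴ × 1.2 × 170 = 0.05304 m
2.5×10⁻⁴ × 420 × 1.1 = 0.11550 m
Layer 3: 1.6×10⁻⁴ × 0.24 × 1000 = 0.03840 m
Δh = 0.05304 + 0.11550 + 0.03840 = 0.20694 m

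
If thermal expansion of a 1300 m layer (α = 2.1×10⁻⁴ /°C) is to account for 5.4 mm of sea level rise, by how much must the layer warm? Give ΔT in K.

ΔT = Δh/(αH) = 0.0054 / (2.1×10⁻⁴ × 1300) ≈ 0.01978 K

ΔT ≈ 0.0198 K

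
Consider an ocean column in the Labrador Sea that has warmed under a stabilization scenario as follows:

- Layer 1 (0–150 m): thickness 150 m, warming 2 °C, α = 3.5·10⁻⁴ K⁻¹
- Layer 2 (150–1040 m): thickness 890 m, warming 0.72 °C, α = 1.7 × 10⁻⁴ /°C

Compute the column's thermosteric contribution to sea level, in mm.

150 × 2 × 3.5×10⁻⁴ = 0.10500 m
Layer 2: 0.72 × 890 × 1.7×10⁻⁴ = 0.108936 m
Δh = 0.10500 + 0.108936 = 0.213936 m

210 mm of thermosteric rise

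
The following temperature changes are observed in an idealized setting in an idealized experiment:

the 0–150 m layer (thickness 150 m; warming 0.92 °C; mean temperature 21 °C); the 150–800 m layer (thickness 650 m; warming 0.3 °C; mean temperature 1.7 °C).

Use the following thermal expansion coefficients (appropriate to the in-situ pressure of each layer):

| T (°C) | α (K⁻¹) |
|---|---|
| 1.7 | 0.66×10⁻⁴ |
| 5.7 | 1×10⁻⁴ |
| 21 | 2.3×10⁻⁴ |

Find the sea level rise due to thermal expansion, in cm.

4.46 cm of thermosteric rise

Layer 1 at 21 °C → α = 2.3×10⁻⁴ K⁻¹
Layer 2 at 1.7 °C → α = 0.66×10⁻⁴ K⁻¹
Layer 1: 150 × 0.92 × 2.3×10⁻⁴ = 0.03174 m
Layer 2: 650 × 0.3 × 0.66×10⁻⁴ = 0.01287 m
Δh = 0.03174 + 0.01287 = 0.04461 m ≈ 4.46 cm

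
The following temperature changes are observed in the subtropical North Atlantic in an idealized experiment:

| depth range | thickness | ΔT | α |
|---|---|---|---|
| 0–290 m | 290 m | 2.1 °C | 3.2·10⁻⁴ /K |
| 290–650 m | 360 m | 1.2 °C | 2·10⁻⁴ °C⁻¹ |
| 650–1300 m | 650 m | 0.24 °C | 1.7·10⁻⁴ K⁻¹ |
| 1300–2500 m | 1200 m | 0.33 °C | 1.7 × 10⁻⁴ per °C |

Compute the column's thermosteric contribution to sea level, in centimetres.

0–290 m: 2.1 × 3.2×10⁻⁴ × 290 = 0.19488 m
Layer 2: 1.2 × 360 × 2×10⁻⁴ = 0.08640 m
650–1300 m: 650 × 0.24 × 1.7×10⁻⁴ = 0.02652 m
1200 × 0.33 × 1.7×10⁻⁴ = 0.06732 m
Δh = 0.19488 + 0.08640 + 0.02652 + 0.06732 = 0.37512 m

about 37.5 cm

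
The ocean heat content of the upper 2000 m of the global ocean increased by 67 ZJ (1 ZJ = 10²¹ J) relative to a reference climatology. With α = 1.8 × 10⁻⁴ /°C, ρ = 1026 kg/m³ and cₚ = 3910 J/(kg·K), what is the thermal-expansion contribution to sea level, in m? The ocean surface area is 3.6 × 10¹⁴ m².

about 0.00835 m

Per unit area: Q = 67×10²¹ / (3.6×10¹⁴) ≈ 1.861×10⁸ J/m²
Δh = αQ/(ρcₚ) = 1.8×10⁻⁴ × 1.861×10⁸ / (1026 × 3910) ≈ 0.0083502 m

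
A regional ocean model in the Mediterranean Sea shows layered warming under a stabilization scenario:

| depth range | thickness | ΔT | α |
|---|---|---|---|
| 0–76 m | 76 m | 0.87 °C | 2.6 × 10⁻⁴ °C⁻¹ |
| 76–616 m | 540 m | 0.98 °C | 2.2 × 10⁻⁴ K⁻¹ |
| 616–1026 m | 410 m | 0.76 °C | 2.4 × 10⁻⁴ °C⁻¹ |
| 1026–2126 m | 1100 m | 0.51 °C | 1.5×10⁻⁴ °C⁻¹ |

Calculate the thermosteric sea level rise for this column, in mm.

293 mm of thermosteric rise

Layer 1: 0.87 × 76 × 2.6×10⁻⁴ = 0.0171912 m
Layer 2: 2.2×10⁻⁴ × 0.98 × 540 = 0.116424 m
Layer 3: 410 × 0.76 × 2.4×10⁻⁴ = 0.074784 m
0.51 × 1.5×10⁻⁴ × 1100 = 0.08415 m
Δh = 0.0171912 + 0.116424 + 0.074784 + 0.08415 = 0.2925492 m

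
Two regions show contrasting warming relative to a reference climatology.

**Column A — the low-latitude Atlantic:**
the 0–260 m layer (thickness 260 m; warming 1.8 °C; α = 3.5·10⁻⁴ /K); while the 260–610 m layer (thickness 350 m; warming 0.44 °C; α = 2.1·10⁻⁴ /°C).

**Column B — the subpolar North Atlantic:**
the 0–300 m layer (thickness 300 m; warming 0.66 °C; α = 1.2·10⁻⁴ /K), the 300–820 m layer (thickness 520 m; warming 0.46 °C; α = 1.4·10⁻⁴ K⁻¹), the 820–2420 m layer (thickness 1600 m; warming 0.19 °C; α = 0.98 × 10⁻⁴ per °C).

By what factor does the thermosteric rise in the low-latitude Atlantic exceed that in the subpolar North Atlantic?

A 3.5×10⁻⁴ × 260 × 1.8 = 0.16380 m
A 260–610 m: 2.1×10⁻⁴ × 0.44 × 350 = 0.03234 m
A total: 0.19614 m
B Layer 1: 1.2×10⁻⁴ × 300 × 0.66 = 0.02376 m
B Layer 2: 1.4×10⁻⁴ × 520 × 0.46 = 0.033488 m
B 1600 × 0.19 × 0.98×10⁻⁴ = 0.029792 m
B total: 0.08704 m
Ratio: 0.19614 / 0.08704 ≈ 2.253

≈ 2.3×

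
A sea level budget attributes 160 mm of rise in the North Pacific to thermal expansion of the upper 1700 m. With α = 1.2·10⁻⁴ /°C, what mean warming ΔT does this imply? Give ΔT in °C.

ΔT ≈ 0.78 °C

ΔT = Δh/(αH) = 0.16 / (1.2×10⁻⁴ × 1700) ≈ 0.7843 °C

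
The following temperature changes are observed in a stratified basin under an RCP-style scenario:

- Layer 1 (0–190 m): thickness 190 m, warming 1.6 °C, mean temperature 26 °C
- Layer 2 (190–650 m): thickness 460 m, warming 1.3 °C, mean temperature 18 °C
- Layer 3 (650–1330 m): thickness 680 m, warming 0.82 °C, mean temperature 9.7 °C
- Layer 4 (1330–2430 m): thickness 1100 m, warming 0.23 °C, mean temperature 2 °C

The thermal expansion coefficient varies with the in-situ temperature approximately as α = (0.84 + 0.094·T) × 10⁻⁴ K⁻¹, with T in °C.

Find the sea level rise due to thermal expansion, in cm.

Δh ≈ 37.5 cm

Layer 1: α = (0.84 + 0.094×26)×10⁻⁴ = 3.284×10⁻⁴ K⁻¹
Layer 2: α = (0.84 + 0.094×18)×10⁻⁴ = 2.532×10⁻⁴ K⁻¹
Layer 3: α = (0.84 + 0.094×9.7)×10⁻⁴ = 1.7518×10⁻⁴ K⁻¹
Layer 4: α = (0.84 + 0.094×2)×10⁻⁴ = 1.028×10⁻⁴ K⁻¹
Layer 1: 190 × 1.6 × 3.284×10⁻⁴ = 0.0998336 m
190–650 m: 2.532×10⁻⁴ × 1.3 × 460 = 0.1514136 m
680 × 1.7518×10⁻⁴ × 0.82 = 0.097680368 m
1.028×10⁻⁴ × 1100 × 0.23 = 0.0260084 m
Δh = 0.0998336 + 0.1514136 + 0.097680368 + 0.0260084 = 0.374935968 m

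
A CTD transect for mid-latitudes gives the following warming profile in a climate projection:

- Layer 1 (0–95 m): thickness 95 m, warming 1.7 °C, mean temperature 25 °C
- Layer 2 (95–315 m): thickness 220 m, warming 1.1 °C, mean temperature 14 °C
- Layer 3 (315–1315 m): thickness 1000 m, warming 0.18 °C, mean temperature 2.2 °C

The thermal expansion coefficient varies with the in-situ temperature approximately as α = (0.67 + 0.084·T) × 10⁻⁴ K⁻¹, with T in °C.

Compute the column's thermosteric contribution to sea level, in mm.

Δh ≈ 105 mm

Layer 1: α = (0.67 + 0.084×25)×10⁻⁴ = 2.77×10⁻⁴ K⁻¹
Layer 2: α = (0.67 + 0.084×14)×10⁻⁴ = 1.846×10⁻⁴ K⁻¹
Layer 3: α = (0.67 + 0.084×2.2)×10⁻⁴ = 0.8548×10⁻⁴ K⁻¹
Layer 1: 1.7 × 95 × 2.77×10⁻⁴ = 0.0447355 m
220 × 1.846×10⁻⁴ × 1.1 = 0.0446732 m
0.8548×10⁻⁴ × 1000 × 0.18 = 0.0153864 m
Δh = 0.0447355 + 0.0446732 + 0.0153864 = 0.1047951 m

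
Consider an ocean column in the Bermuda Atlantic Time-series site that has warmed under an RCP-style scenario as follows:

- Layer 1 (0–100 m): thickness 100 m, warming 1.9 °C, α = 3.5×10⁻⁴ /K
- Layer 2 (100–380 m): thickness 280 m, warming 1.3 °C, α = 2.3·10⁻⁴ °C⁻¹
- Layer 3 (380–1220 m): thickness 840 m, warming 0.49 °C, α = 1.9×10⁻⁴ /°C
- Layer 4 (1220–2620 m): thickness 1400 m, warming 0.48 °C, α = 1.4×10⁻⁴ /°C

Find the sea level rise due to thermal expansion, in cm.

0–100 m: 3.5×10⁻⁴ × 100 × 1.9 = 0.06650 m
Layer 2: 1.3 × 2.3×10⁻⁴ × 280 = 0.08372 m
840 × 0.49 × 1.9×10⁻⁴ = 0.078204 m
1.4×10⁻⁴ × 1400 × 0.48 = 0.09408 m
Δh = 0.06650 + 0.08372 + 0.078204 + 0.09408 = 0.322504 m

32.3 cm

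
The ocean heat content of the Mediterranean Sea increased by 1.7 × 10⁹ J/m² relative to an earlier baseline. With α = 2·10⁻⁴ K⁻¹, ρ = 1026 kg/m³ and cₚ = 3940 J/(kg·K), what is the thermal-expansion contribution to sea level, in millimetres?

Δh ≈ 84.1 mm

Δh = αQ/(ρcₚ) = 2×10⁻⁴ × 1.7×10⁹ / (1026 × 3940) ≈ 0.084108 m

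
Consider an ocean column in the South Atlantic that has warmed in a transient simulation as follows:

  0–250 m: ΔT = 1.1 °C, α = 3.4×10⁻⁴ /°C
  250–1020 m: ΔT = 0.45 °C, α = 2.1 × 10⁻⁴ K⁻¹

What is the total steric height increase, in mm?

166 mm of thermosteric rise

0–250 m: 250 × 1.1 × 3.4×10⁻⁴ = 0.09350 m
Layer 2: 770 × 0.45 × 2.1×10⁻⁴ = 0.072765 m
Δh = 0.09350 + 0.072765 = 0.166265 m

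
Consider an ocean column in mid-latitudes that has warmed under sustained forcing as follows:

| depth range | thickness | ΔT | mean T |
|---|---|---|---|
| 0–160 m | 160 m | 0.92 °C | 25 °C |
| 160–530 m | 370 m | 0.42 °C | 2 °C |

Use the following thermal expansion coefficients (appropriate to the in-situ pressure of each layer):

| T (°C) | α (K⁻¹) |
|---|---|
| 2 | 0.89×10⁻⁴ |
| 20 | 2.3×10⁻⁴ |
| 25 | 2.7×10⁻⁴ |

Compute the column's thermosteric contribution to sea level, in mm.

Layer 1 at 25 °C → α = 2.7×10⁻⁴ K⁻¹
Layer 2 at 2 °C → α = 0.89×10⁻⁴ K⁻¹
0–160 m: 2.7×10⁻⁴ × 160 × 0.92 = 0.039744 m
Layer 2: 0.89×10⁻⁴ × 0.42 × 370 = 0.0138306 m
Δh = 0.039744 + 0.0138306 = 0.0535746 m

53.6 mm of thermosteric rise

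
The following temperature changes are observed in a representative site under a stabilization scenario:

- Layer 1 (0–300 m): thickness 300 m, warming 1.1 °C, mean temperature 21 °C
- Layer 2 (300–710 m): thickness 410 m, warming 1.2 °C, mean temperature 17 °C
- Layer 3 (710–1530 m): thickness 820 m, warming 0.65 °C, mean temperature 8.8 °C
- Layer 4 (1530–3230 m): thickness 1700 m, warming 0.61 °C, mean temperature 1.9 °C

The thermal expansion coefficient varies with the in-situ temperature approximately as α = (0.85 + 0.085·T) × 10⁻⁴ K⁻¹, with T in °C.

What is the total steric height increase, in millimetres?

390 mm of thermosteric rise

Layer 1: α = (0.85 + 0.085×21)×10⁻⁴ = 2.635×10⁻⁴ K⁻¹
Layer 2: α = (0.85 + 0.085×17)×10⁻⁴ = 2.295×10⁻⁴ K⁻¹
Layer 3: α = (0.85 + 0.085×8.8)×10⁻⁴ = 1.598×10⁻⁴ K⁻¹
Layer 4: α = (0.85 + 0.085×1.9)×10⁻⁴ = 1.0115×10⁻⁴ K⁻¹
2.635×10⁻⁴ × 1.1 × 300 = 0.086955 m
410 × 2.295×10⁻⁴ × 1.2 = 0.112914 m
710–1530 m: 0.65 × 820 × 1.598×10⁻⁴ = 0.0851734 m
1700 × 1.0115×10⁻⁴ × 0.61 = 0.10489255 m
Δh = 0.086955 + 0.112914 + 0.0851734 + 0.10489255 = 0.38993495 m ≈ 390 mm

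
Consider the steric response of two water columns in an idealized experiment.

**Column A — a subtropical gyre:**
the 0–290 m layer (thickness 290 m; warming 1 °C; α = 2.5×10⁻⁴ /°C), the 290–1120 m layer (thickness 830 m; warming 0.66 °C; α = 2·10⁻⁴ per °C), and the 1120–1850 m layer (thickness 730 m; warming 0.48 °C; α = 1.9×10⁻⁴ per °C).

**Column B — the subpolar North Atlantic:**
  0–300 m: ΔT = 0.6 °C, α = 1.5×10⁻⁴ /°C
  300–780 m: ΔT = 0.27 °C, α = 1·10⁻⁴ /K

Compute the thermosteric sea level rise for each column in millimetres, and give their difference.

A 0–290 m: 290 × 1 × 2.5×10⁻⁴ = 0.07250 m
A 290–1120 m: 2×10⁻⁴ × 0.66 × 830 = 0.10956 m
A Layer 3: 1.9×10⁻⁴ × 730 × 0.48 = 0.066576 m
A total: 0.248636 m
B 0–300 m: 0.6 × 1.5×10⁻⁴ × 300 = 0.02700 m
B Layer 2: 0.27 × 480 × 1×10⁻⁴ = 0.01296 m
B total: 0.03996 m
Difference: 0.248636 − 0.03996 = 0.208676 m

Δh_A ≈ 250 mm, Δh_B ≈ 40 mm; difference ≈ 210 mm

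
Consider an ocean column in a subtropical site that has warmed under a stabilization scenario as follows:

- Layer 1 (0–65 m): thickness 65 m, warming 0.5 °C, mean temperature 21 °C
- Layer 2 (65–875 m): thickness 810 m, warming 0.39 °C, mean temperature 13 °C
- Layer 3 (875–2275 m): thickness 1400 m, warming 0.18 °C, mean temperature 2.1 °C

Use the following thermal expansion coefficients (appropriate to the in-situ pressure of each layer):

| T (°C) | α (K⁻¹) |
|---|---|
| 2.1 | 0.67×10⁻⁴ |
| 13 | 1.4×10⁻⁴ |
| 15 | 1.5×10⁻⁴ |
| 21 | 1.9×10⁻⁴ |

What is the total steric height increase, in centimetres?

Layer 1 at 21 °C → α = 1.9×10⁻⁴ K⁻¹
Layer 2 at 13 °C → α = 1.4×10⁻⁴ K⁻¹
Layer 3 at 2.1 °C → α = 0.67×10⁻⁴ K⁻¹
0–65 m: 1.9×10⁻⁴ × 65 × 0.5 = 0.006175 m
65–875 m: 1.4×10⁻⁴ × 810 × 0.39 = 0.044226 m
0.67×10⁻⁴ × 0.18 × 1400 = 0.016884 m
Δh = 0.006175 + 0.044226 + 0.016884 = 0.067285 m

6.73 cm of thermosteric rise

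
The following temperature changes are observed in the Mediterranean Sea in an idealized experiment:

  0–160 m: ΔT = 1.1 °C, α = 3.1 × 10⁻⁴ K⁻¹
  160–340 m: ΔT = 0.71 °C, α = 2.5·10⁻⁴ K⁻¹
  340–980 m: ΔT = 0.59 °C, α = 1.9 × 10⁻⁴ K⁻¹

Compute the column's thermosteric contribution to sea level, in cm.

0–160 m: 3.1×10⁻⁴ × 160 × 1.1 = 0.05456 m
Layer 2: 2.5×10⁻⁴ × 0.71 × 180 = 0.03195 m
Layer 3: 1.9×10⁻⁴ × 0.59 × 640 = 0.071744 m
Δh = 0.05456 + 0.03195 + 0.071744 = 0.158254 m ≈ 16 cm

Δh ≈ 16 cm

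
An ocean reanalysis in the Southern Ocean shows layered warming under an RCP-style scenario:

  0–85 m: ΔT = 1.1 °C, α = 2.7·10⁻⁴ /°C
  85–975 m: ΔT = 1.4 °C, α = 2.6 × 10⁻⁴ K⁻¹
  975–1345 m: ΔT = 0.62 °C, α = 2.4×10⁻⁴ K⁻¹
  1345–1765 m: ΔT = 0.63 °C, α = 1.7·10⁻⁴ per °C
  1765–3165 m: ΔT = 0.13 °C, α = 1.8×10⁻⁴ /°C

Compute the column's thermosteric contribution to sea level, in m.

85 × 1.1 × 2.7×10⁻⁴ = 0.025245 m
Layer 2: 890 × 1.4 × 2.6×10⁻⁴ = 0.32396 m
Layer 3: 2.4×10⁻⁴ × 0.62 × 370 = 0.055056 m
Layer 4: 1.7×10⁻⁴ × 420 × 0.63 = 0.044982 m
Layer 5: 1.8×10⁻⁴ × 1400 × 0.13 = 0.03276 m
Δh = 0.025245 + 0.32396 + 0.055056 + 0.044982 + 0.03276 = 0.482003 m

Δh ≈ 0.48 m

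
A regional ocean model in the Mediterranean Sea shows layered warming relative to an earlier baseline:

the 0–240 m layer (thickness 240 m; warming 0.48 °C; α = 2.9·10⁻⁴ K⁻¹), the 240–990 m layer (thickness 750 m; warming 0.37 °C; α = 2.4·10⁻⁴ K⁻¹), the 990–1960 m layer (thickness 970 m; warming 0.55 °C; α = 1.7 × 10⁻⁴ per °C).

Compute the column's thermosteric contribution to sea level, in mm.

Layer 1: 0.48 × 2.9×10⁻⁴ × 240 = 0.033408 m
Layer 2: 750 × 2.4×10⁻⁴ × 0.37 = 0.06660 m
Layer 3: 0.55 × 970 × 1.7×10⁻⁴ = 0.090695 m
Δh = 0.033408 + 0.06660 + 0.090695 = 0.190703 m

about 191 mm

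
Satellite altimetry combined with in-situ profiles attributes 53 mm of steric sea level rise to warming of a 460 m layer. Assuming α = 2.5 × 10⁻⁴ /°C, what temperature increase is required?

ΔT ≈ 0.46 °C

ΔT = Δh/(αH) = 0.053 / (2.5×10⁻⁴ × 460) ≈ 0.4609 °C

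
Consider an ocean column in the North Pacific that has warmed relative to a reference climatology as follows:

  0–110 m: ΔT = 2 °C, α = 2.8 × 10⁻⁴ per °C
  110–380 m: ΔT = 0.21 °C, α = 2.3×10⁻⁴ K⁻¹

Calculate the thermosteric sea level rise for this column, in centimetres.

0–110 m: 2 × 2.8×10⁻⁴ × 110 = 0.06160 m
Layer 2: 0.21 × 2.3×10⁻⁴ × 270 = 0.013041 m
Δh = 0.06160 + 0.013041 = 0.074641 m

7.46 cm of thermosteric rise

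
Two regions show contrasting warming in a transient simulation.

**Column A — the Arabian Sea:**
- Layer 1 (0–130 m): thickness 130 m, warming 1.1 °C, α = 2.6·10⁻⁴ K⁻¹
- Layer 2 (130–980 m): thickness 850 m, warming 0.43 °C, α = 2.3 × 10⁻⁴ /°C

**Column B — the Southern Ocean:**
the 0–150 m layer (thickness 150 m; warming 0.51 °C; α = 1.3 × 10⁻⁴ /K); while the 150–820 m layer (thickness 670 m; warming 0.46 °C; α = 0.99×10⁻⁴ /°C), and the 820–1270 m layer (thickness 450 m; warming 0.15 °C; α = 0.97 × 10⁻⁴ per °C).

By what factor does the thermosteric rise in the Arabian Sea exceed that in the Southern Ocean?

a factor of 2.6

A 2.6×10⁻⁴ × 1.1 × 130 = 0.03718 m
A 2.3×10⁻⁴ × 850 × 0.43 = 0.084065 m
A total: 0.121245 m
B 1.3×10⁻⁴ × 0.51 × 150 = 0.009945 m
B 0.46 × 0.99×10⁻⁴ × 670 = 0.0305118 m
B Layer 3: 0.97×10⁻⁴ × 0.15 × 450 = 0.0065475 m
B total: 0.0470043 m
Ratio: 0.121245 / 0.0470043 ≈ 2.579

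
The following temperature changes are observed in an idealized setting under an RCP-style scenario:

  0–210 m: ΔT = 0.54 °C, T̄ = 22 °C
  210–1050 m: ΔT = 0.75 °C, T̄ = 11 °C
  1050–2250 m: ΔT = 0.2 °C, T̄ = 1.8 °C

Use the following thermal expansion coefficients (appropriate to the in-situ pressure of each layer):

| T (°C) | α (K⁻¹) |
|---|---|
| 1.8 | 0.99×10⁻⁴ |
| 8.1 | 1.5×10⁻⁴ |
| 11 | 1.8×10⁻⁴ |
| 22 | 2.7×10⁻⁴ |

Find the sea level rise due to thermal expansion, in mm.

168 mm

Layer 1 at 22 °C → α = 2.7×10⁻⁴ K⁻¹
Layer 2 at 11 °C → α = 1.8×10⁻⁴ K⁻¹
Layer 3 at 1.8 °C → α = 0.99×10⁻⁴ K⁻¹
Layer 1: 210 × 0.54 × 2.7×10⁻⁴ = 0.030618 m
0.75 × 840 × 1.8×10⁻⁴ = 0.11340 m
0.2 × 1200 × 0.99×10⁻⁴ = 0.02376 m
Δh = 0.030618 + 0.11340 + 0.02376 = 0.167778 m ≈ 168 mm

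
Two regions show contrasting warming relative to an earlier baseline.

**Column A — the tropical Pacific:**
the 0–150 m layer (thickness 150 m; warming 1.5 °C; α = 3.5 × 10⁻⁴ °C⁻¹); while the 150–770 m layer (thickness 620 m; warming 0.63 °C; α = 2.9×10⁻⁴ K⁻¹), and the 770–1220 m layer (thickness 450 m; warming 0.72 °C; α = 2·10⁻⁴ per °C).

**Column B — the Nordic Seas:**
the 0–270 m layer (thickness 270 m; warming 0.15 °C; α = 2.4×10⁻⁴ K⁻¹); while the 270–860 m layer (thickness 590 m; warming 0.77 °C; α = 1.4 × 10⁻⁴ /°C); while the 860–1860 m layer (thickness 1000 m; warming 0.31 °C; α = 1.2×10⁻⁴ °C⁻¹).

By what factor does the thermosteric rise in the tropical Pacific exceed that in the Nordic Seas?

a factor of 2.32

A 150 × 3.5×10⁻⁴ × 1.5 = 0.07875 m
A 620 × 0.63 × 2.9×10⁻⁴ = 0.113274 m
A 770–1220 m: 0.72 × 450 × 2×10⁻⁴ = 0.06480 m
A total: 0.256824 m
B 2.4×10⁻⁴ × 0.15 × 270 = 0.00972 m
B 1.4×10⁻⁴ × 590 × 0.77 = 0.063602 m
B 860–1860 m: 1.2×10⁻⁴ × 1000 × 0.31 = 0.03720 m
B total: 0.110522 m
Ratio: 0.256824 / 0.110522 ≈ 2.324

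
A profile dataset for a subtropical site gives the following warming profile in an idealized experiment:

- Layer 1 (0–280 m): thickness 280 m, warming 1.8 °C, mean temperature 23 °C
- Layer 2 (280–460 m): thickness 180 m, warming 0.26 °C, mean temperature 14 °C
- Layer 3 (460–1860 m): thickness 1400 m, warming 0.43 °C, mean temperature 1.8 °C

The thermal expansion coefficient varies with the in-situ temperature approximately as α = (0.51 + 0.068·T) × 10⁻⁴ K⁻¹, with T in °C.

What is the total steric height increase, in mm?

Layer 1: α = (0.51 + 0.068×23)×10⁻⁴ = 2.074×10⁻⁴ K⁻¹
Layer 2: α = (0.51 + 0.068×14)×10⁻⁴ = 1.462×10⁻⁴ K⁻¹
Layer 3: α = (0.51 + 0.068×1.8)×10⁻⁴ = 0.6324×10⁻⁴ K⁻¹
Layer 1: 280 × 1.8 × 2.074×10⁻⁴ = 0.1045296 m
280–460 m: 180 × 1.462×10⁻⁴ × 0.26 = 0.00684216 m
Layer 3: 1400 × 0.43 × 0.6324×10⁻⁴ = 0.03807048 m
Δh = 0.1045296 + 0.00684216 + 0.03807048 = 0.14944224 m

Δh = 149 mm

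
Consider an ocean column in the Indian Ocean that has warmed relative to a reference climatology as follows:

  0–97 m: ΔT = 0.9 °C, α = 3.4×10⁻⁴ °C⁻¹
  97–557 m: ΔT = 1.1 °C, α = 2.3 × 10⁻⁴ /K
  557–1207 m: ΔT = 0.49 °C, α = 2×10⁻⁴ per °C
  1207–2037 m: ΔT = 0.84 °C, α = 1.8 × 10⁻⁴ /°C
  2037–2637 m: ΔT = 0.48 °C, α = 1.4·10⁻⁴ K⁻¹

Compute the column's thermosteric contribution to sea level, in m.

0.9 × 3.4×10⁻⁴ × 97 = 0.029682 m
97–557 m: 2.3×10⁻⁴ × 1.1 × 460 = 0.11638 m
2×10⁻⁴ × 0.49 × 650 = 0.06370 m
1.8×10⁻⁴ × 830 × 0.84 = 0.125496 m
600 × 0.48 × 1.4×10⁻⁴ = 0.04032 m
Δh = 0.029682 + 0.11638 + 0.06370 + 0.125496 + 0.04032 = 0.375578 m

Δh ≈ 0.38 m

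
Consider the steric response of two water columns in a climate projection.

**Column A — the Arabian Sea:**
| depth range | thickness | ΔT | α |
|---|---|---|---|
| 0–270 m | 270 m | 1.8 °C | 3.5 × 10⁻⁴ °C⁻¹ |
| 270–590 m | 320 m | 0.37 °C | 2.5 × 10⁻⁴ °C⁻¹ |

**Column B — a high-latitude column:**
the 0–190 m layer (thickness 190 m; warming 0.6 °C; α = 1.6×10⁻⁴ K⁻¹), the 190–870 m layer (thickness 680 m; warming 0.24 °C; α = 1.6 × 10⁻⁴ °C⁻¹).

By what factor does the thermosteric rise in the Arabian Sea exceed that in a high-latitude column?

A 0–270 m: 1.8 × 270 × 3.5×10⁻⁴ = 0.17010 m
A Layer 2: 320 × 0.37 × 2.5×10⁻⁴ = 0.02960 m
A total: 0.19970 m
B 0–190 m: 1.6×10⁻⁴ × 190 × 0.6 = 0.01824 m
B Layer 2: 0.24 × 1.6×10⁻⁴ × 680 = 0.026112 m
B total: 0.044352 m
Ratio: 0.19970 / 0.044352 ≈ 4.503

4.50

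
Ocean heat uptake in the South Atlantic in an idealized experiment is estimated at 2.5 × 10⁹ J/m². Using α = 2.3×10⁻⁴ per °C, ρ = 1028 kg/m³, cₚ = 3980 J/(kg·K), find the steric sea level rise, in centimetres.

Δh = αQ/(ρcₚ) = 2.3×10⁻⁴ × 2.5×10⁹ / (1028 × 3980) ≈ 0.14054 m

14.1 cm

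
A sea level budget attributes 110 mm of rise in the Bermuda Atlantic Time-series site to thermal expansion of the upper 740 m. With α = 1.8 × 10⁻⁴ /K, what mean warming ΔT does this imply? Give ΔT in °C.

0.826 °C

ΔT = Δh/(αH) = 0.11 / (1.8×10⁻⁴ × 740) ≈ 0.8258 °C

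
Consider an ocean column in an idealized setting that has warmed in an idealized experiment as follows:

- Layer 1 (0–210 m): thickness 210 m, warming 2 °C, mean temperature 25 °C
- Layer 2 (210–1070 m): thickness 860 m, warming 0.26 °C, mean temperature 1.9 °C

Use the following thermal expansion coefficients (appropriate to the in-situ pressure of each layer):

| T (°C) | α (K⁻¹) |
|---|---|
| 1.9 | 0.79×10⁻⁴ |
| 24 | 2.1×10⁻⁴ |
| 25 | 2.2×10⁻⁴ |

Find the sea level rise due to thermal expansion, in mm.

110 mm of thermosteric rise

Layer 1 at 25 °C → α = 2.2×10⁻⁴ K⁻¹
Layer 2 at 1.9 °C → α = 0.79×10⁻⁴ K⁻¹
Layer 1: 2.2×10⁻⁴ × 2 × 210 = 0.09240 m
Layer 2: 860 × 0.79×10⁻⁴ × 0.26 = 0.0176644 m
Δh = 0.09240 + 0.0176644 = 0.1100644 m ≈ 110 mm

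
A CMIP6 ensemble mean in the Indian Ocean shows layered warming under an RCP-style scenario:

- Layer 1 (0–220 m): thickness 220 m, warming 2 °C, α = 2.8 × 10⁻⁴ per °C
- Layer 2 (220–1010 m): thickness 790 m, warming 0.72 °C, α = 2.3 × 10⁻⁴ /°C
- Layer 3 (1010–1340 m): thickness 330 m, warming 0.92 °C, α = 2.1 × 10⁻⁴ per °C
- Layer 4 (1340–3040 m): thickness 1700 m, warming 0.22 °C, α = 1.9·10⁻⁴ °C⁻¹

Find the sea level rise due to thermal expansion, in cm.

Δh ≈ 38.9 cm

Layer 1: 2.8×10⁻⁴ × 2 × 220 = 0.12320 m
Layer 2: 0.72 × 2.3×10⁻⁴ × 790 = 0.130824 m
1010–1340 m: 2.1×10⁻⁴ × 0.92 × 330 = 0.063756 m
Layer 4: 1.9×10⁻⁴ × 1700 × 0.22 = 0.07106 m
Δh = 0.12320 + 0.130824 + 0.063756 + 0.07106 = 0.38884 m ≈ 38.9 cm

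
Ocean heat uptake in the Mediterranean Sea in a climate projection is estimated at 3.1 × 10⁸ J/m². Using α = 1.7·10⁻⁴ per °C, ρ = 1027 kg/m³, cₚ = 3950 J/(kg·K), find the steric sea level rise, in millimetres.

Δh = αQ/(ρcₚ) = 1.7×10⁻⁴ × 3.1×10⁸ / (1027 × 3950) ≈ 0.012991 m

13 mm of thermosteric rise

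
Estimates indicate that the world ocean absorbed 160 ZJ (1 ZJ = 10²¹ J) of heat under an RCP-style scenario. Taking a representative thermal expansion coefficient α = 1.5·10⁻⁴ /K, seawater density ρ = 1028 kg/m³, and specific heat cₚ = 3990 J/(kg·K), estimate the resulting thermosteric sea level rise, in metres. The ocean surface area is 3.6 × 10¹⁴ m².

Δh ≈ 0.016 m

Per unit area: Q = 160×10²¹ / (3.6×10¹⁴) ≈ 4.444×10⁸ J/m²
Δh = αQ/(ρcₚ) = 1.5×10⁻⁴ × 4.444×10⁸ / (1028 × 3990) ≈ 0.016252 m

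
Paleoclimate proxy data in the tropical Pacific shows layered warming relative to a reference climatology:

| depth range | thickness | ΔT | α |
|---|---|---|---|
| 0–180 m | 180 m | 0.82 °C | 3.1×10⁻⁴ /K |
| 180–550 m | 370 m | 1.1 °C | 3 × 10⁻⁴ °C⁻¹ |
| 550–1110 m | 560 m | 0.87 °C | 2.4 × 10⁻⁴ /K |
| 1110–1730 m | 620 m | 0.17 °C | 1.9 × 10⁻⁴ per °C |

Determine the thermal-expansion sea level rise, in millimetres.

3.1×10⁻⁴ × 0.82 × 180 = 0.045756 m
370 × 1.1 × 3×10⁻⁴ = 0.12210 m
550–1110 m: 2.4×10⁻⁴ × 0.87 × 560 = 0.116928 m
Layer 4: 0.17 × 1.9×10⁻⁴ × 620 = 0.020026 m
Δh = 0.045756 + 0.12210 + 0.116928 + 0.020026 = 0.30481 m

300 mm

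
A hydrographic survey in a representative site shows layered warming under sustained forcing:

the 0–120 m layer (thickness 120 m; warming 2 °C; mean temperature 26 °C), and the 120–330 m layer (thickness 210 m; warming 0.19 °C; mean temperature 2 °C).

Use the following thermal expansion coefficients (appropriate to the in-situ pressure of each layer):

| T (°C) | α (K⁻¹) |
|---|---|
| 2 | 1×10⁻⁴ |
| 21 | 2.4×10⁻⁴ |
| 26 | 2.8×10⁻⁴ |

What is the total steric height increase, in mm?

Layer 1 at 26 °C → α = 2.8×10⁻⁴ K⁻¹
Layer 2 at 2 °C → α = 1×10⁻⁴ K⁻¹
0–120 m: 120 × 2.8×10⁻⁴ × 2 = 0.06720 m
Layer 2: 1×10⁻⁴ × 210 × 0.19 = 0.00399 m
Δh = 0.06720 + 0.00399 = 0.07119 m

about 71.2 mm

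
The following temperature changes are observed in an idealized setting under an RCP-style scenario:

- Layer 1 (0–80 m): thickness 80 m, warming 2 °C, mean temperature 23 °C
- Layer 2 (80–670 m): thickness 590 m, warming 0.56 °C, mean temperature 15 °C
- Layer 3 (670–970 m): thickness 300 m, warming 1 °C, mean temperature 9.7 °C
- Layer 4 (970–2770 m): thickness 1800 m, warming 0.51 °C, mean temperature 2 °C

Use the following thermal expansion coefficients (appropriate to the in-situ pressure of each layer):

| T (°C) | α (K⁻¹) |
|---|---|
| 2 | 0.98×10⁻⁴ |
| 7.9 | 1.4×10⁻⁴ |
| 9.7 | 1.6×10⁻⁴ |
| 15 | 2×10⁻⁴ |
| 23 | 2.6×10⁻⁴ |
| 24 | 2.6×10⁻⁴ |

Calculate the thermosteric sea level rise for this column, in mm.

Layer 1 at 23 °C → α = 2.6×10⁻⁴ K⁻¹
Layer 2 at 15 °C → α = 2×10⁻⁴ K⁻¹
Layer 3 at 9.7 °C → α = 1.6×10⁻⁴ K⁻¹
Layer 4 at 2 °C → α = 0.98×10⁻⁴ K⁻¹
0–80 m: 2 × 2.6×10⁻⁴ × 80 = 0.04160 m
Layer 2: 2×10⁻⁴ × 590 × 0.56 = 0.06608 m
670–970 m: 300 × 1.6×10⁻⁴ × 1 = 0.04800 m
Layer 4: 0.98×10⁻⁴ × 1800 × 0.51 = 0.089964 m
Δh = 0.04160 + 0.06608 + 0.04800 + 0.089964 = 0.245644 m ≈ 250 mm

250 mm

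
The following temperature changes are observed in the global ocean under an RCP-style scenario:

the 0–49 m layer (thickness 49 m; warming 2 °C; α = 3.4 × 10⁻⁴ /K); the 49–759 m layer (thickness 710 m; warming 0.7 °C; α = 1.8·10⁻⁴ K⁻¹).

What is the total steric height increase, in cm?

0–49 m: 2 × 3.4×10⁻⁴ × 49 = 0.03332 m
Layer 2: 710 × 0.7 × 1.8×10⁻⁴ = 0.08946 m
Δh = 0.03332 + 0.08946 = 0.12278 m

Δh ≈ 12.3 cm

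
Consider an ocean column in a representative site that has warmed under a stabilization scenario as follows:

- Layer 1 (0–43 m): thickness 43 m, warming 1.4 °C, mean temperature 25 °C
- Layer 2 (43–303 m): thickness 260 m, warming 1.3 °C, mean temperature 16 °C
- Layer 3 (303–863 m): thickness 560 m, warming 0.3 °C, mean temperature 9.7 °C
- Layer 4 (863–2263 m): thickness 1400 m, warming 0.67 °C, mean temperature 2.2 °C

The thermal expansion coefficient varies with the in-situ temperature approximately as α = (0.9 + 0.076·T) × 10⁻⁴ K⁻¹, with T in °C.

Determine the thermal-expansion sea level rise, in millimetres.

Δh = 216 mm

Layer 1: α = (0.9 + 0.076×25)×10⁻⁴ = 2.8×10⁻⁴ K⁻¹
Layer 2: α = (0.9 + 0.076×16)×10⁻⁴ = 2.116×10⁻⁴ K⁻¹
Layer 3: α = (0.9 + 0.076×9.7)×10⁻⁴ = 1.6372×10⁻⁴ K⁻¹
Layer 4: α = (0.9 + 0.076×2.2)×10⁻⁴ = 1.0672×10⁻⁴ K⁻¹
0–43 m: 1.4 × 43 × 2.8×10⁻⁴ = 0.016856 m
43–303 m: 260 × 1.3 × 2.116×10⁻⁴ = 0.0715208 m
1.6372×10⁻⁴ × 560 × 0.3 = 0.02750496 m
Layer 4: 1400 × 0.67 × 1.0672×10⁻⁴ = 0.10010336 m
Δh = 0.016856 + 0.0715208 + 0.02750496 + 0.10010336 = 0.21598512 m ≈ 216 mm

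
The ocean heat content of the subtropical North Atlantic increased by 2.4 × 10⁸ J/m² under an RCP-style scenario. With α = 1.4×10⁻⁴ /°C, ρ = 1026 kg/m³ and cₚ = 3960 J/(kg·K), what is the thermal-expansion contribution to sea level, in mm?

Δh = αQ/(ρcₚ) = 1.4×10⁻⁴ × 2.4×10⁸ / (1026 × 3960) ≈ 0.0082698 m

8.27 mm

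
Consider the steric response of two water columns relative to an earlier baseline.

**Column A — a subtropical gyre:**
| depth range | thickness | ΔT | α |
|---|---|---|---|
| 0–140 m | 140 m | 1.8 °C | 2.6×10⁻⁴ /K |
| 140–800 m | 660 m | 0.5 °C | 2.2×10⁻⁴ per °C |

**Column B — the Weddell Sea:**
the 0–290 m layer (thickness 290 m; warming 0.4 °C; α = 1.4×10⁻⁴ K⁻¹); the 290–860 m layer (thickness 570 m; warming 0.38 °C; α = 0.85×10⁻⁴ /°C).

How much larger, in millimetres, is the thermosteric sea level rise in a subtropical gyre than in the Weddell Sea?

A Layer 1: 1.8 × 2.6×10⁻⁴ × 140 = 0.06552 m
A 0.5 × 2.2×10⁻⁴ × 660 = 0.07260 m
A total: 0.13812 m
B Layer 1: 0.4 × 1.4×10⁻⁴ × 290 = 0.01624 m
B Layer 2: 570 × 0.38 × 0.85×10⁻⁴ = 0.018411 m
B total: 0.034651 m
Difference: 0.13812 − 0.034651 = 0.103469 m

100 mm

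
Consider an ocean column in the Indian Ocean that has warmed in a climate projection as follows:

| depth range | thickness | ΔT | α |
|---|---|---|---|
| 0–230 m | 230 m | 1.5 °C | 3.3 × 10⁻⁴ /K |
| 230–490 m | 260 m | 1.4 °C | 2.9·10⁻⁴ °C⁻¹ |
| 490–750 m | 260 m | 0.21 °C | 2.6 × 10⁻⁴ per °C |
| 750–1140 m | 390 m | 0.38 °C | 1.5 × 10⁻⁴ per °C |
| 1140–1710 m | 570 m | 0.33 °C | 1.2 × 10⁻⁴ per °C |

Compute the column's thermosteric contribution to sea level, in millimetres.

Δh ≈ 280 mm

Layer 1: 230 × 3.3×10⁻⁴ × 1.5 = 0.11385 m
230–490 m: 1.4 × 2.9×10⁻⁴ × 260 = 0.10556 m
Layer 3: 0.21 × 260 × 2.6×10⁻⁴ = 0.014196 m
750–1140 m: 0.38 × 390 × 1.5×10⁻⁴ = 0.02223 m
1.2×10⁻⁴ × 570 × 0.33 = 0.022572 m
Δh = 0.11385 + 0.10556 + 0.014196 + 0.02223 + 0.022572 = 0.278408 m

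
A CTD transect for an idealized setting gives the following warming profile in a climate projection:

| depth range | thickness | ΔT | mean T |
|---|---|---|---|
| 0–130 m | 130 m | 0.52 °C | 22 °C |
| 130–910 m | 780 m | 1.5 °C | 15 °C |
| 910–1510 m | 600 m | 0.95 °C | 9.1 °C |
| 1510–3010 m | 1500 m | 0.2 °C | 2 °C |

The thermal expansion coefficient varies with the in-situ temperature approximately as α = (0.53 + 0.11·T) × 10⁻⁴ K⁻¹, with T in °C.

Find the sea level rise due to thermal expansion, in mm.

385 mm

Layer 1: α = (0.53 + 0.11×22)×10⁻⁴ = 2.95×10⁻⁴ K⁻¹
Layer 2: α = (0.53 + 0.11×15)×10⁻⁴ = 2.18×10⁻⁴ K⁻¹
Layer 3: α = (0.53 + 0.11×9.1)×10⁻⁴ = 1.531×10⁻⁴ K⁻¹
Layer 4: α = (0.53 + 0.11×2)×10⁻⁴ = 0.75×10⁻⁴ K⁻¹
2.95×10⁻⁴ × 0.52 × 130 = 0.019942 m
1.5 × 2.18×10⁻⁴ × 780 = 0.25506 m
Layer 3: 600 × 0.95 × 1.531×10⁻⁴ = 0.087267 m
1510–3010 m: 0.75×10⁻⁴ × 1500 × 0.2 = 0.02250 m
Δh = 0.019942 + 0.25506 + 0.087267 + 0.02250 = 0.384769 m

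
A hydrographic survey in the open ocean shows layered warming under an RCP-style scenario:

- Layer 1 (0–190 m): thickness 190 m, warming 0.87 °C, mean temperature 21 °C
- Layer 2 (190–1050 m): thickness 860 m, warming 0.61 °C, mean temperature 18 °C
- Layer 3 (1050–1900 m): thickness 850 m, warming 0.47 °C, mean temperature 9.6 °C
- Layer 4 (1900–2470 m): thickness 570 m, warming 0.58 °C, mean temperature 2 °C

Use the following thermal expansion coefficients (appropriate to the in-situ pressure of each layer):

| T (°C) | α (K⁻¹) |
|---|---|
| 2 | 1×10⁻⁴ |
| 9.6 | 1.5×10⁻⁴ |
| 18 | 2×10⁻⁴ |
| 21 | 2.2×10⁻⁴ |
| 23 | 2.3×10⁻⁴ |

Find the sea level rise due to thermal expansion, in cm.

about 23 cm

Layer 1 at 21 °C → α = 2.2×10⁻⁴ K⁻¹
Layer 2 at 18 °C → α = 2×10⁻⁴ K⁻¹
Layer 3 at 9.6 °C → α = 1.5×10⁻⁴ K⁻¹
Layer 4 at 2 °C → α = 1×10⁻⁴ K⁻¹
0.87 × 190 × 2.2×10⁻⁴ = 0.036366 m
190–1050 m: 860 × 0.61 × 2×10⁻⁴ = 0.10492 m
1050–1900 m: 0.47 × 1.5×10⁻⁴ × 850 = 0.059925 m
1×10⁻⁴ × 0.58 × 570 = 0.03306 m
Δh = 0.036366 + 0.10492 + 0.059925 + 0.03306 = 0.234271 m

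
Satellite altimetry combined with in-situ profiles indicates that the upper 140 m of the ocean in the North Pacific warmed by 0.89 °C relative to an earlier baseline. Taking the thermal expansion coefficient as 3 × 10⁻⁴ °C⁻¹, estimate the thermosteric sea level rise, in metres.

0.0374 m of thermosteric rise

Δh = αΔT·H = 3×10⁻⁴ × 0.89 × 140 = 0.03738 m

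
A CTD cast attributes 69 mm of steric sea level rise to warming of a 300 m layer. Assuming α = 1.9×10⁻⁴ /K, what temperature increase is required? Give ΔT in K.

ΔT = Δh/(αH) = 0.069 / (1.9×10⁻⁴ × 300) ≈ 1.211 K

1.2 K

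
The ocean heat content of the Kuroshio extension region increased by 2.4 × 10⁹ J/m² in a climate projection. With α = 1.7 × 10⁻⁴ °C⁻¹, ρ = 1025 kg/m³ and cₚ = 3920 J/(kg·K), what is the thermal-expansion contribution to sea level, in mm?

102 mm

Δh = αQ/(ρcₚ) = 1.7×10⁻⁴ × 2.4×10⁹ / (1025 × 3920) ≈ 0.10154 m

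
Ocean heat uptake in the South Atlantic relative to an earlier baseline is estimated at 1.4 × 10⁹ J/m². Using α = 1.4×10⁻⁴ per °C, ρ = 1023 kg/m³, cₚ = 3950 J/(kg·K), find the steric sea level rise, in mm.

48.5 mm

Δh = αQ/(ρcₚ) = 1.4×10⁻⁴ × 1.4×10⁹ / (1023 × 3950) ≈ 0.048505 m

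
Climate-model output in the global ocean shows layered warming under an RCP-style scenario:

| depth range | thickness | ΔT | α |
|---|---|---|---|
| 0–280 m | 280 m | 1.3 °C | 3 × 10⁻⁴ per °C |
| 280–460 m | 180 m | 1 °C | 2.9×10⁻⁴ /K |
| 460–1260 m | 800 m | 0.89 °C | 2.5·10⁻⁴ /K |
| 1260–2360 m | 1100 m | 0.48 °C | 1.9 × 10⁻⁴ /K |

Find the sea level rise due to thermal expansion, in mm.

Δh = 440 mm

Layer 1: 3×10⁻⁴ × 280 × 1.3 = 0.10920 m
Layer 2: 2.9×10⁻⁴ × 180 × 1 = 0.05220 m
2.5×10⁻⁴ × 0.89 × 800 = 0.17800 m
Layer 4: 0.48 × 1100 × 1.9×10⁻⁴ = 0.10032 m
Δh = 0.10920 + 0.05220 + 0.17800 + 0.10032 = 0.43972 m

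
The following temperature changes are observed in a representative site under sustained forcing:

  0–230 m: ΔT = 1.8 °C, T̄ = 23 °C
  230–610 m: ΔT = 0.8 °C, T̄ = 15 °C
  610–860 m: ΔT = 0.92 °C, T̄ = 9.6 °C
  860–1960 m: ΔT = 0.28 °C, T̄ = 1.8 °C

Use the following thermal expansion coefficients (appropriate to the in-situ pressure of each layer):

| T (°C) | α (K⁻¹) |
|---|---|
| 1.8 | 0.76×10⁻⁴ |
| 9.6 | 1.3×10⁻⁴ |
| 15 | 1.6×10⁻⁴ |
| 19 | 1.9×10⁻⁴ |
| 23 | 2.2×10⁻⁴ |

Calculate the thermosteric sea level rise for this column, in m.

Layer 1 at 23 °C → α = 2.2×10⁻⁴ K⁻¹
Layer 2 at 15 °C → α = 1.6×10⁻⁴ K⁻¹
Layer 3 at 9.6 °C → α = 1.3×10⁻⁴ K⁻¹
Layer 4 at 1.8 °C → α = 0.76×10⁻⁴ K⁻¹
0–230 m: 2.2×10⁻⁴ × 1.8 × 230 = 0.09108 m
230–610 m: 0.8 × 1.6×10⁻⁴ × 380 = 0.04864 m
1.3×10⁻⁴ × 0.92 × 250 = 0.02990 m
860–1960 m: 0.76×10⁻⁴ × 0.28 × 1100 = 0.023408 m
Δh = 0.09108 + 0.04864 + 0.02990 + 0.023408 = 0.193028 m ≈ 0.19 m

Δh ≈ 0.19 m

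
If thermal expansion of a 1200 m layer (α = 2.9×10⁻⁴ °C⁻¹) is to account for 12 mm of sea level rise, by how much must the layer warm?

about 0.0345 K

ΔT = Δh/(αH) = 0.012 / (2.9×10⁻⁴ × 1200) ≈ 0.03448 K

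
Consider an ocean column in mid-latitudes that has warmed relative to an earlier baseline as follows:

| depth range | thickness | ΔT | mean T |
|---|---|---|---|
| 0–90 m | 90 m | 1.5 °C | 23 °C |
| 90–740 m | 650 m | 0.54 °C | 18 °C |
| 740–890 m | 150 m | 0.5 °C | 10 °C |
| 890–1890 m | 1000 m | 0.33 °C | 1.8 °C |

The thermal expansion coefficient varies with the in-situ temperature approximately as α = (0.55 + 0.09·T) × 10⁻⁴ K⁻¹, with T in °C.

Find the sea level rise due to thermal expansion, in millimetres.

Layer 1: α = (0.55 + 0.09×23)×10⁻⁴ = 2.62×10⁻⁴ K⁻¹
Layer 2: α = (0.55 + 0.09×18)×10⁻⁴ = 2.17×10⁻⁴ K⁻¹
Layer 3: α = (0.55 + 0.09×10)×10⁻⁴ = 1.45×10⁻⁴ K⁻¹
Layer 4: α = (0.55 + 0.09×1.8)×10⁻⁴ = 0.712×10⁻⁴ K⁻¹
2.62×10⁻⁴ × 1.5 × 90 = 0.03537 m
Layer 2: 0.54 × 2.17×10⁻⁴ × 650 = 0.076167 m
Layer 3: 1.45×10⁻⁴ × 150 × 0.5 = 0.010875 m
Layer 4: 0.33 × 1000 × 0.712×10⁻⁴ = 0.023496 m
Δh = 0.03537 + 0.076167 + 0.010875 + 0.023496 = 0.145908 m ≈ 146 mm

146 mm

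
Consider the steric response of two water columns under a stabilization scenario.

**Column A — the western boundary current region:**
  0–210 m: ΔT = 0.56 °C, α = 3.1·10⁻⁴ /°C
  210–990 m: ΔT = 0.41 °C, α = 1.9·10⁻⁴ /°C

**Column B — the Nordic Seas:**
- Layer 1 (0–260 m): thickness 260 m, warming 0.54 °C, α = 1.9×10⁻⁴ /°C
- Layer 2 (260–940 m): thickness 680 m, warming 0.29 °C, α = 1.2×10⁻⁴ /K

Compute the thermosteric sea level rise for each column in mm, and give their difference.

Δh_A ≈ 97.2 mm, Δh_B ≈ 50.3 mm; difference ≈ 46.9 mm

A 3.1×10⁻⁴ × 210 × 0.56 = 0.036456 m
A 780 × 1.9×10⁻⁴ × 0.41 = 0.060762 m
A total: 0.097218 m
B Layer 1: 0.54 × 260 × 1.9×10⁻⁴ = 0.026676 m
B 0.29 × 1.2×10⁻⁴ × 680 = 0.023664 m
B total: 0.05034 m
Difference: 0.097218 − 0.05034 = 0.046878 m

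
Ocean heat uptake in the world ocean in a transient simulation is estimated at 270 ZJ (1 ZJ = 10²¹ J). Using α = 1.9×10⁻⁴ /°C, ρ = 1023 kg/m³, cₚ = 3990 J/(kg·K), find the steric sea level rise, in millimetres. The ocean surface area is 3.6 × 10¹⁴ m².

Per unit area: Q = 270×10²¹ / (3.6×10¹⁴) = 7.5×10⁸ J/m²
Δh = αQ/(ρcₚ) = 1.9×10⁻⁴ × 7.5×10⁸ / (1023 × 3990) ≈ 0.034911 m

Δh = 34.9 mm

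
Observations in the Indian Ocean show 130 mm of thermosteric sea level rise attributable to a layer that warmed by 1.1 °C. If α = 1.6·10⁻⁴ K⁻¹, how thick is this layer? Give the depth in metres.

about 740 m

H = Δh/(αΔT) = 0.13 / (1.6×10⁻⁴ × 1.1) ≈ 738.6 m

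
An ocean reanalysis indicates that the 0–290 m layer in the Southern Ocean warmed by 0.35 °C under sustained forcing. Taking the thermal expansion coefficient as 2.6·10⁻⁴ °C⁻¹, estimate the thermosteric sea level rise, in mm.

26.4 mm

Δh = αΔT·H = 2.6×10⁻⁴ × 0.35 × 290 = 0.02639 m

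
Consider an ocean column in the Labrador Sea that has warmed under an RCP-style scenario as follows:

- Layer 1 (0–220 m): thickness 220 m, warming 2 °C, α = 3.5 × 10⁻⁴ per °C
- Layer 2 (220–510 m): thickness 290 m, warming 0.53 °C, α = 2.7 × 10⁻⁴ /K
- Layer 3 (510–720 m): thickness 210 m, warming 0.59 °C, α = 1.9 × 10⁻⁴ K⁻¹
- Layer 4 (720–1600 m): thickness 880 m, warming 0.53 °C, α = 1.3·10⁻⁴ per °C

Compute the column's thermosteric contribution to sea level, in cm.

Layer 1: 2 × 3.5×10⁻⁴ × 220 = 0.15400 m
0.53 × 290 × 2.7×10⁻⁴ = 0.041499 m
510–720 m: 0.59 × 210 × 1.9×10⁻⁴ = 0.023541 m
880 × 0.53 × 1.3×10⁻⁴ = 0.060632 m
Δh = 0.15400 + 0.041499 + 0.023541 + 0.060632 = 0.279672 m

about 28.0 cm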